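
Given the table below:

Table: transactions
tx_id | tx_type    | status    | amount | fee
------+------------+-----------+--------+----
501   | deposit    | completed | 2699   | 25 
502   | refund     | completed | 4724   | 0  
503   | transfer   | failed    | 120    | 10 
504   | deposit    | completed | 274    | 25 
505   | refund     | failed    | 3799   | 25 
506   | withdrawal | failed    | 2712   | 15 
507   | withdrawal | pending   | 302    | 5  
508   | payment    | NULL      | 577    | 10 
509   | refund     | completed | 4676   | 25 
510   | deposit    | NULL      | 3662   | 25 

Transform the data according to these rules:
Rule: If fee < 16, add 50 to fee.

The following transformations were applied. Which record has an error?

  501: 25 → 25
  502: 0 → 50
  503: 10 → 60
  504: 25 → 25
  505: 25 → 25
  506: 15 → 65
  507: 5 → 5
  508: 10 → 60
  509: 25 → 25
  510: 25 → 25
Record 507 has an error. The correct transformed value should be 55, not 5.

Step 1: Check each record against the rule
Step 2: Record 507 has fee = 5
Step 3: Since 5 < 16, the bonus should have been applied
Step 4: Correct value = 55, but claimed value = 5
Conclusion: Record 507 has the error.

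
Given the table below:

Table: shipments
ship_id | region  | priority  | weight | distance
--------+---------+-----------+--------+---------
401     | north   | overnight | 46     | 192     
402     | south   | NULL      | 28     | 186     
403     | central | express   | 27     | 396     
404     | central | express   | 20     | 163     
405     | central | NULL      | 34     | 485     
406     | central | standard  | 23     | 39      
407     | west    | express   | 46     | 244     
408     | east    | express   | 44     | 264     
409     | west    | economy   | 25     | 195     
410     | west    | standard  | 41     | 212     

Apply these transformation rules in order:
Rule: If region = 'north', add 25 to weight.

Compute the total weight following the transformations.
359

Step 1: Count records where region = 'north': 1
Step 2: Total bonus added: 1 × 25 = 25
Step 3: Original sum of weight: 334
Step 4: Final sum = 334 + 25 = 359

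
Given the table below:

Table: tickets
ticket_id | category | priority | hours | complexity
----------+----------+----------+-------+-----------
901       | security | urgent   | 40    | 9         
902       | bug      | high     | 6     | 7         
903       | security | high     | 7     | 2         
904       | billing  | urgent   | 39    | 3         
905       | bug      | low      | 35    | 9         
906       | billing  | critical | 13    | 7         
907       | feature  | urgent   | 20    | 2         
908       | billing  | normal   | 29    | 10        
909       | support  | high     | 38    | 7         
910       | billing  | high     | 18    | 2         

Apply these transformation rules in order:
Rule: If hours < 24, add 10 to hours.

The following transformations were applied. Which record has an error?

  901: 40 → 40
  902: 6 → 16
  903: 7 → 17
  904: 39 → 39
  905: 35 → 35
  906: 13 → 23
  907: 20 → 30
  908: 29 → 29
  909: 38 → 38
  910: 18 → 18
Record 910 has an error. The correct transformed value should be 28, not 18.

Step 1: Check each record against the rule
Step 2: Record 910 has hours = 18
Step 3: Since 18 < 24, the bonus should have been applied
Step 4: Correct value = 28, but claimed value = 18
Conclusion: Record 910 has the error.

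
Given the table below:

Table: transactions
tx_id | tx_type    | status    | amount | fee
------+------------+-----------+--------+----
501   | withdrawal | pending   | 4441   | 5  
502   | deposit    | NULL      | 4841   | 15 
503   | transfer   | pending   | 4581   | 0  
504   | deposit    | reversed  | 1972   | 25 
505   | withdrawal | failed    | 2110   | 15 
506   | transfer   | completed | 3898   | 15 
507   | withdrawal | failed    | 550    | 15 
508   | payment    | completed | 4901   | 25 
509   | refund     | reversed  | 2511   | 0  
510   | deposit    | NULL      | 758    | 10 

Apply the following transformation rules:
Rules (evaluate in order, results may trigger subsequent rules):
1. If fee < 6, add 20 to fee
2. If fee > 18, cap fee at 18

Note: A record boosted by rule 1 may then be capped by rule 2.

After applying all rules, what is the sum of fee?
160

Step 1: Apply rule 1 to records with fee < 6
  - 3 records get bonus of 20
  - Of these, 3 records then exceed 18 and get capped
Step 2: Apply rule 2 to records with fee > 18
  - 2 records (original) are capped
Step 3: Calculate final sum = 160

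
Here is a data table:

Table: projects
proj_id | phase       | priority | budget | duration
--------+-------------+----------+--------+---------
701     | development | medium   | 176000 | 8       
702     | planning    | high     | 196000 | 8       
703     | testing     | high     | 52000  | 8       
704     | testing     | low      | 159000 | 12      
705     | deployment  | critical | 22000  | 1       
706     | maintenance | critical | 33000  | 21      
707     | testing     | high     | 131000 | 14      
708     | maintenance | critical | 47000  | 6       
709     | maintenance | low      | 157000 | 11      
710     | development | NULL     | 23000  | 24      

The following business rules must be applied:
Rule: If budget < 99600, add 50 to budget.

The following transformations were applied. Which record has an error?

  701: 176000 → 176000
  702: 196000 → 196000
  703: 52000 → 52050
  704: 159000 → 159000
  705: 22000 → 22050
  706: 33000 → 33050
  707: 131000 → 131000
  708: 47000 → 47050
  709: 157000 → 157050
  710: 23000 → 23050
Record 709 has an error. The correct transformed value should be 157000, not 157050.

Step 1: Check each record against the rule
Step 2: Record 709 has budget = 157000
Step 3: Since 157000 >= 99600, the bonus should not have been applied
Step 4: Correct value = 157000, but claimed value = 157050
Conclusion: Record 709 has the error.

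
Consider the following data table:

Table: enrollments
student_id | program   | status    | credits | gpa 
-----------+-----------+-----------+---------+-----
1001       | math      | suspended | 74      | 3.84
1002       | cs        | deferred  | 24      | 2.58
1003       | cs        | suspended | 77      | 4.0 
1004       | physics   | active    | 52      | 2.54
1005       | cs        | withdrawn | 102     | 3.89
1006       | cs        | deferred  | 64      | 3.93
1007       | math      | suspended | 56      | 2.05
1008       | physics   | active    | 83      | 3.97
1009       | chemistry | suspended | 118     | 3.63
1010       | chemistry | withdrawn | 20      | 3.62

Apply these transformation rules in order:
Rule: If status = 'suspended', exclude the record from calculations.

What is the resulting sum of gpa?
20.53

Step 1: Identify records where status = 'suspended'
Step 2: The excluded records sum to 13.52
Step 3: Original total gpa = 34.05
Step 4: Remaining total = 34.05 - 13.52 = 20.53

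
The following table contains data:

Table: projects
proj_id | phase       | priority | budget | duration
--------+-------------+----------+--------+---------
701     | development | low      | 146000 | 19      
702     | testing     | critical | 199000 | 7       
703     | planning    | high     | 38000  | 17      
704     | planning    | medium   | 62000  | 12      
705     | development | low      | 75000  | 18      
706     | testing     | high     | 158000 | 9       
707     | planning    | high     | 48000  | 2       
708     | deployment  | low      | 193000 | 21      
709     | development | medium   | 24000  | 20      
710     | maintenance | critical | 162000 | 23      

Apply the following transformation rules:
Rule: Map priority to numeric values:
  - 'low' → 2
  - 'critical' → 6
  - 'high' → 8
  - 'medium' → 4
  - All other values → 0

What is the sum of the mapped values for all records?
50

Step 1: Apply mapping to each record
Step 2: Count by status:
  'low': 3 records × 2 = 6
  'critical': 2 records × 6 = 12
  'high': 3 records × 8 = 24
  'medium': 2 records × 4 = 8
Step 3: Sum all mapped values = 50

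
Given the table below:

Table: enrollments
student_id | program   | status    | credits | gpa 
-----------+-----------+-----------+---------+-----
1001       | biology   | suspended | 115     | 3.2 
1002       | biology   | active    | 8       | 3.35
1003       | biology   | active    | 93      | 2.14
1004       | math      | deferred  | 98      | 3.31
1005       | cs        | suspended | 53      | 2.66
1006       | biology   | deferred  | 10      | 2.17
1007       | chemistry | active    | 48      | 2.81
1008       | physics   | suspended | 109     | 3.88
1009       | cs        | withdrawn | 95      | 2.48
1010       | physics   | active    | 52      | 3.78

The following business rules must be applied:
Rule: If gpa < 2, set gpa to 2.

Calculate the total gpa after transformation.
29.78

Step 1: 0 records have gpa < 2
Step 2: These records originally summed to 0
Step 3: After setting to minimum: 0 × 2 = 0
Step 4: Unaffected records sum: 29.78
Step 5: Final sum = 0 + 29.78 = 29.78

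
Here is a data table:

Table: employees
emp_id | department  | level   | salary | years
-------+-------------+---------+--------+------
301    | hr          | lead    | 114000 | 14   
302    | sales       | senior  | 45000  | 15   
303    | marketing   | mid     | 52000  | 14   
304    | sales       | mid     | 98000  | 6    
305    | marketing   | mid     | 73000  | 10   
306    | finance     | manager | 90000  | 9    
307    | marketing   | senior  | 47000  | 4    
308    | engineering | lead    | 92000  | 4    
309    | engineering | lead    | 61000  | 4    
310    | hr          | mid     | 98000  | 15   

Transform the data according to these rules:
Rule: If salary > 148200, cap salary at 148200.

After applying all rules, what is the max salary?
114000

Step 1: Original maximum salary = 114000
Step 2: Check cap of 148200 against maximum
Step 3: No records exceed the cap (max 114000 <= cap 148200), so no capping applies
Step 4: Maximum after transformation = 114000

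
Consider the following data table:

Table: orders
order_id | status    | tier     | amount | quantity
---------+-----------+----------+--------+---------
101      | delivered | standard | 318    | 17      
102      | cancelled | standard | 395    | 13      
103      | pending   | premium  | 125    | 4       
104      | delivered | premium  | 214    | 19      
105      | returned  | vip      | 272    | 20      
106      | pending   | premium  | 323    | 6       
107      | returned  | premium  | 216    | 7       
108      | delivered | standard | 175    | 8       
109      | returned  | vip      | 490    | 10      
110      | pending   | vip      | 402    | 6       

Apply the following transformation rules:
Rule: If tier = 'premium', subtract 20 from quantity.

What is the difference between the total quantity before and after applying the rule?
80

Step 1: Original sum of quantity = 110
Step 2: 4 records have tier = 'premium'
Step 3: Each affected record changes by -20
Step 4: Total change = 4 × -20 = -80
Step 5: New sum = 110 + -80 = 30
Step 6: Difference = |30 - 110| = 80
        (Sum decreased by 80)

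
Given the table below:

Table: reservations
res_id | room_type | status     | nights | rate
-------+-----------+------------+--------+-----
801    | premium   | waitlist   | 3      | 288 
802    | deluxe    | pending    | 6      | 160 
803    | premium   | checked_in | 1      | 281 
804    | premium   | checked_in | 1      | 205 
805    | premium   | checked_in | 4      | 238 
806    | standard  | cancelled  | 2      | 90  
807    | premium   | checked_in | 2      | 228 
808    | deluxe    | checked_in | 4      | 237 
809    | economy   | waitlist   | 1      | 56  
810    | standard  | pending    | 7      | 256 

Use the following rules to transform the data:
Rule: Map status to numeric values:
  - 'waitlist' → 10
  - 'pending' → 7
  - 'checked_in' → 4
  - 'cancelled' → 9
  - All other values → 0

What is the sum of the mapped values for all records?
63

Step 1: Apply mapping to each record
Step 2: Count by status:
  'waitlist': 2 records × 10 = 20
  'pending': 2 records × 7 = 14
  'checked_in': 5 records × 4 = 20
  'cancelled': 1 records × 9 = 9
Step 3: Sum all mapped values = 63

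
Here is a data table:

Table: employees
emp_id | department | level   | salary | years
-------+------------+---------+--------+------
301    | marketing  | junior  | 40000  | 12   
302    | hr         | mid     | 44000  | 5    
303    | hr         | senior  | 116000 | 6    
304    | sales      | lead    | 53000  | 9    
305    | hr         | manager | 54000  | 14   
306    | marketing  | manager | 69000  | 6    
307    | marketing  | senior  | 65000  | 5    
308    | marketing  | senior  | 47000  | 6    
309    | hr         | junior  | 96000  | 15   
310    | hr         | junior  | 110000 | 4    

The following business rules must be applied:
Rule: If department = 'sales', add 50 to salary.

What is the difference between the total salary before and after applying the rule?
50

Step 1: Original sum of salary = 694000
Step 2: 1 records have department = 'sales'
Step 3: Each affected record changes by 50
Step 4: Total change = 1 × 50 = 50
Step 5: New sum = 694000 + 50 = 694050
Step 6: Difference = |694050 - 694000| = 50
        (Sum increased by 50)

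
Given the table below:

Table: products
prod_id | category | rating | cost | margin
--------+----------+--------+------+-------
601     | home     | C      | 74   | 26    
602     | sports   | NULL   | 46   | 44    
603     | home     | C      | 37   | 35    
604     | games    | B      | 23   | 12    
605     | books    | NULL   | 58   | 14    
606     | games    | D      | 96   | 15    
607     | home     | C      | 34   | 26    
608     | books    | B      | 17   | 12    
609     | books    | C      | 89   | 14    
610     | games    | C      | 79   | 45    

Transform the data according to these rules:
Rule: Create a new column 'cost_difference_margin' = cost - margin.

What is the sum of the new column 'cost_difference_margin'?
310

Step 1: For each record, compute cost - margin
Example calculations:
  74 - 26 = 48
  46 - 44 = 2
  37 - 35 = 2
  ...
Step 2: Sum all derived values
Step 3: Total = 310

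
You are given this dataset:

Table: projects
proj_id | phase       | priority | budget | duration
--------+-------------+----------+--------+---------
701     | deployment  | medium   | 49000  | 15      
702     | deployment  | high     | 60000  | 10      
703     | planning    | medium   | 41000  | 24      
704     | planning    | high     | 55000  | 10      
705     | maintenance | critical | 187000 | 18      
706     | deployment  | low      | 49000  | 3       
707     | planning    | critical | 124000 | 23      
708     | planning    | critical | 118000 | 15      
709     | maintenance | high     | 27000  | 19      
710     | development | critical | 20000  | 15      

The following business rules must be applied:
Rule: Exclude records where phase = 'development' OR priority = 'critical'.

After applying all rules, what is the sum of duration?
81

Step 1: Find records where phase = 'development' OR priority = 'critical'
Step 2: 4 records match, summing to 71
Step 3: Original sum: 152
Step 4: Remaining sum = 152 - 71 = 81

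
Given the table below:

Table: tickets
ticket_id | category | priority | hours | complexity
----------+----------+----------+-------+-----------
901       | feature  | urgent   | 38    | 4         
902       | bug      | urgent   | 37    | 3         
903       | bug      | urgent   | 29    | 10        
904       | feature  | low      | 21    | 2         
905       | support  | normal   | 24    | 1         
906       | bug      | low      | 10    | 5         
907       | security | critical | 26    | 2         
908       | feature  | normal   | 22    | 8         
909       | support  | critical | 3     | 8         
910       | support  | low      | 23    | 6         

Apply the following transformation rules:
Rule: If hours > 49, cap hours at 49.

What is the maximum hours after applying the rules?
38

Step 1: Original maximum hours = 38
Step 2: Check cap of 49 against maximum
Step 3: No records exceed the cap (max 38 <= cap 49), so no capping applies
Step 4: Maximum after transformation = 38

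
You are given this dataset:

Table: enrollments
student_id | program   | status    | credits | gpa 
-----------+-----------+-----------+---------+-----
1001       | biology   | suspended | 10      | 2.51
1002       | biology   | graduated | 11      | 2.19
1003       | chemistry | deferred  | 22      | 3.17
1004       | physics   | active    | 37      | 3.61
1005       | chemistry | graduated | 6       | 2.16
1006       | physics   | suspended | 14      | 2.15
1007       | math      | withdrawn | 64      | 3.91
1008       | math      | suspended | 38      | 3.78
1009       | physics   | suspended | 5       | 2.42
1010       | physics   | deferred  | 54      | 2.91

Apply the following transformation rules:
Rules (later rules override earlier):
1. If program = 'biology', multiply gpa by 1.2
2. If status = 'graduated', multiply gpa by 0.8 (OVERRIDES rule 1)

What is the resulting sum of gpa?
28.44

Step 1: Rule 2 takes priority for records with status = 'graduated'
  - 2 records: 4.35 × 0.8 = 3.48
Step 2: Rule 1 applies to remaining records with program = 'biology'
  - 1 records: 2.51 × 1.2 = 3.01
Step 3: Other records unchanged: 21.95
Step 4: Final sum = 3.48 + 3.01 + 21.95 = 28.44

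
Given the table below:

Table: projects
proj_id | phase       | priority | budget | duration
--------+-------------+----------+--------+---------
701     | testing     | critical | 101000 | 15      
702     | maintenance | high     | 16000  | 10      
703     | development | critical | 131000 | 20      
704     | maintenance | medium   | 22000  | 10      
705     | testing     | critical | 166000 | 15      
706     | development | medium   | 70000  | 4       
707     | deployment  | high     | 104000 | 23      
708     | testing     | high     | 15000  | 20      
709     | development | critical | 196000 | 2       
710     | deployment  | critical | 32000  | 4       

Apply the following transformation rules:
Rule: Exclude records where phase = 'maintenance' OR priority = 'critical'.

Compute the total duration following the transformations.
47

Step 1: Find records where phase = 'maintenance' OR priority = 'critical'
Step 2: 7 records match, summing to 76
Step 3: Original sum: 123
Step 4: Remaining sum = 123 - 76 = 47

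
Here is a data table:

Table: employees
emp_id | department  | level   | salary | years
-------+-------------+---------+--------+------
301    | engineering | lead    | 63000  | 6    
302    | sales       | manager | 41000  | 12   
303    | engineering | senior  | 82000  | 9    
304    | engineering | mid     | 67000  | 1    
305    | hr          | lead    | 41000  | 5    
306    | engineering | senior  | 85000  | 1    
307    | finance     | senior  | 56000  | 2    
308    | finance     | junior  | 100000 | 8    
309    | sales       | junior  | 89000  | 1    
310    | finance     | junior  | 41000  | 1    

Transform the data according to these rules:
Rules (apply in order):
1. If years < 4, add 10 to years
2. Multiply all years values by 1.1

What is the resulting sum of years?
105.6

Step 1: Apply Rule 1 - Add 10 to records with years < 4
  - 5 records affected: 6 + (5 × 10) = 56
  - Unaffected records: 40
  - Sum after Rule 1: 96
Step 2: Apply Rule 2 - Multiply all by 1.1
  - 96 × 1.1 = 105.6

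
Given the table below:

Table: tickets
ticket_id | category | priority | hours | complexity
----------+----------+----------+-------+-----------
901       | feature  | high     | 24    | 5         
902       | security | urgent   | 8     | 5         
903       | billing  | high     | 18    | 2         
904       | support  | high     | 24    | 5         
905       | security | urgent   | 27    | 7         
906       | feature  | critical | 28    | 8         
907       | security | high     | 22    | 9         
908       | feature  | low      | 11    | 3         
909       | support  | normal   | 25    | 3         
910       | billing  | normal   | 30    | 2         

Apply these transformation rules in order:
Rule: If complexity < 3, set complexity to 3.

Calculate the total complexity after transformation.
51

Step 1: 2 records have complexity < 3
Step 2: These records originally summed to 4
Step 3: After setting to minimum: 2 × 3 = 6
Step 4: Unaffected records sum: 45
Step 5: Final sum = 6 + 45 = 51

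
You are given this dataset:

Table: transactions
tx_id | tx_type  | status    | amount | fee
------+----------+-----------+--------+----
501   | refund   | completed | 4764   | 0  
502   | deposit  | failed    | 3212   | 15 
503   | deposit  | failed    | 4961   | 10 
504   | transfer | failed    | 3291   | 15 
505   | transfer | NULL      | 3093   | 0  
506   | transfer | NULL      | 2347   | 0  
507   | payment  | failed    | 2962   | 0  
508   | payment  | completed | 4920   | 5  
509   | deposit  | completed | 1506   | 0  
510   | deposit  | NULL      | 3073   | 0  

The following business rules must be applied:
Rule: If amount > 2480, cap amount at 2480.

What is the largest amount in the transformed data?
2480

Step 1: Original maximum amount = 4961
Step 2: Apply cap at 2480
Step 3: 8 records had amount > 2480 and were capped
Step 4: Maximum after transformation = 2480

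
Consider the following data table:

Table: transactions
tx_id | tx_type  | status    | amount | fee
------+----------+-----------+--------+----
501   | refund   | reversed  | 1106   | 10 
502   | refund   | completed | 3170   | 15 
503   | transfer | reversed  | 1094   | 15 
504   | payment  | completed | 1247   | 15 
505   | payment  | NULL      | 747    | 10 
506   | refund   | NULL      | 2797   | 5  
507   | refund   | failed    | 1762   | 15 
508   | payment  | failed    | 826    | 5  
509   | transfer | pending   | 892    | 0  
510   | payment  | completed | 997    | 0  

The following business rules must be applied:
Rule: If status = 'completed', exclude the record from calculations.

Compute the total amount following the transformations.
9224

Step 1: Identify records where status = 'completed'
Step 2: The excluded records sum to 5414
Step 3: Original total amount = 14638
Step 4: Remaining total = 14638 - 5414 = 9224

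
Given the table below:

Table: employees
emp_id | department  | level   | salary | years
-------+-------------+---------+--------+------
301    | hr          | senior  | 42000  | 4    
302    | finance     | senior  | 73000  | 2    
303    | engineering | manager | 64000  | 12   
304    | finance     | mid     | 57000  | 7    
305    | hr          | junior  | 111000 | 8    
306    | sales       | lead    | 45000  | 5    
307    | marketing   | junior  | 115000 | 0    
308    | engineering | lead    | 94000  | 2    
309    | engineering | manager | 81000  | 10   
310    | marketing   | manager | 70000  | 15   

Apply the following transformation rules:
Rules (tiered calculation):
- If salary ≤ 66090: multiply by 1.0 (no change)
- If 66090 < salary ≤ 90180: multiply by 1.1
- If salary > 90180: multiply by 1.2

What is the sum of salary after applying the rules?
838400.0

Step 1: Tier 1 (salary ≤ 66090): 4 records, sum = 208000 × 1.0 = 208000.0
Step 2: Tier 2 (66090 < salary ≤ 90180): 3 records, sum = 224000 × 1.1 = 246400.0
Step 3: Tier 3 (salary > 90180): 3 records, sum = 320000 × 1.2 = 384000.0
Step 4: Final sum = 208000.0 + 246400.0 + 384000.0 = 838400.0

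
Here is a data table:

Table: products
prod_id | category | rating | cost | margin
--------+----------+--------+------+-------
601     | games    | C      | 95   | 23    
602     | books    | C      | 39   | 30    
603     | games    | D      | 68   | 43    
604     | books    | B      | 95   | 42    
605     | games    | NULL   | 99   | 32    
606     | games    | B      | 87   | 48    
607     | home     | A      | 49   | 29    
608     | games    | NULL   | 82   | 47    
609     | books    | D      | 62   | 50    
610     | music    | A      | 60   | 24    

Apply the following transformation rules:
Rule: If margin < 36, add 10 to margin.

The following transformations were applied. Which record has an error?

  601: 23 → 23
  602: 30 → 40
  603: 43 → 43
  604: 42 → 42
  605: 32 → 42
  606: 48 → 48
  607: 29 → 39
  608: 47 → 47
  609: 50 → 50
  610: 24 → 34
Record 601 has an error. The correct transformed value should be 33, not 23.

Step 1: Check each record against the rule
Step 2: Record 601 has margin = 23
Step 3: Since 23 < 36, the bonus should have been applied
Step 4: Correct value = 33, but claimed value = 23
Conclusion: Record 601 has the error.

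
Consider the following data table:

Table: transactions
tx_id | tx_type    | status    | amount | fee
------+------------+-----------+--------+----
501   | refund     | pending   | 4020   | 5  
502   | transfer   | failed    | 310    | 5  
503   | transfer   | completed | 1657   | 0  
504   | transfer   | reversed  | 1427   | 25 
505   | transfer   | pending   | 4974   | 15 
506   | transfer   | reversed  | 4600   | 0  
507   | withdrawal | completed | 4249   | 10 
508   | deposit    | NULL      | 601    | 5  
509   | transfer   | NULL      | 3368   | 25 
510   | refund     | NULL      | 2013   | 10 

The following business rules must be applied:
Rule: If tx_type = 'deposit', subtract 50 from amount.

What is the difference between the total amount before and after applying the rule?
50

Step 1: Original sum of amount = 27219
Step 2: 1 records have tx_type = 'deposit'
Step 3: Each affected record changes by -50
Step 4: Total change = 1 × -50 = -50
Step 5: New sum = 27219 + -50 = 27169
Step 6: Difference = |27169 - 27219| = 50
        (Sum decreased by 50)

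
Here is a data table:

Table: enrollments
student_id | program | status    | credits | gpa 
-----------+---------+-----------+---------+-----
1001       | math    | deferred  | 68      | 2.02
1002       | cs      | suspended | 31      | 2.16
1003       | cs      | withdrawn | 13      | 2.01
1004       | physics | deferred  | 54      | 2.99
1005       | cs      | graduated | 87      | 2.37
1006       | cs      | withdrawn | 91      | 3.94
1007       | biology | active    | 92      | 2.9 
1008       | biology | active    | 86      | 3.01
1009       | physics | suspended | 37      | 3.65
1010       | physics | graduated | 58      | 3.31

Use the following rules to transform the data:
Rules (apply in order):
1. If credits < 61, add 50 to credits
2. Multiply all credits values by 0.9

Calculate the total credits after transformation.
780.3

Step 1: Apply Rule 1 - Add 50 to records with credits < 61
  - 5 records affected: 193 + (5 × 50) = 443
  - Unaffected records: 424
  - Sum after Rule 1: 867
Step 2: Apply Rule 2 - Multiply all by 0.9
  - 867 × 0.9 = 780.3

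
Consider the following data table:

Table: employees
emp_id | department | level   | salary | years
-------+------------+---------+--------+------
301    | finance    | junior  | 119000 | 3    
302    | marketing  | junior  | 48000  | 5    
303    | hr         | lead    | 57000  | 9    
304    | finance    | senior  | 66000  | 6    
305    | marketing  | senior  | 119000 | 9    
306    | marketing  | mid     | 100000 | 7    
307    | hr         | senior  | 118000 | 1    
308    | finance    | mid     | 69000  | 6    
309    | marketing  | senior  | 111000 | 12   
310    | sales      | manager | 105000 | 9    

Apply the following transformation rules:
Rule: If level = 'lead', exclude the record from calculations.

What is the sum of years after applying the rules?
58

Step 1: Identify records where level = 'lead'
Step 2: The excluded records sum to 9
Step 3: Original total years = 67
Step 4: Remaining total = 67 - 9 = 58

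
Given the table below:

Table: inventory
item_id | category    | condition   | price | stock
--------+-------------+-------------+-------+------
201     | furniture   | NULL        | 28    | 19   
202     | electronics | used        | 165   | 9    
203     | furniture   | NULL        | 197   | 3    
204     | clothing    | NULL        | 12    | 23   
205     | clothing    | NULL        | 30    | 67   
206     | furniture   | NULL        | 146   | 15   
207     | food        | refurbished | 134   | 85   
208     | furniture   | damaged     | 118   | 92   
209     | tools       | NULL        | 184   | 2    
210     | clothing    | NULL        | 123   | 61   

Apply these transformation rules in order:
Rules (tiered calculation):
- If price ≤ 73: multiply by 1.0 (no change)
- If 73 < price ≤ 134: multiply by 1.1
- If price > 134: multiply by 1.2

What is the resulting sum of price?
1312.9

Step 1: Tier 1 (price ≤ 73): 3 records, sum = 70 × 1.0 = 70.0
Step 2: Tier 2 (73 < price ≤ 134): 3 records, sum = 375 × 1.1 = 412.5
Step 3: Tier 3 (price > 134): 4 records, sum = 692 × 1.2 = 830.4
Step 4: Final sum = 70.0 + 412.5 + 830.4 = 1312.9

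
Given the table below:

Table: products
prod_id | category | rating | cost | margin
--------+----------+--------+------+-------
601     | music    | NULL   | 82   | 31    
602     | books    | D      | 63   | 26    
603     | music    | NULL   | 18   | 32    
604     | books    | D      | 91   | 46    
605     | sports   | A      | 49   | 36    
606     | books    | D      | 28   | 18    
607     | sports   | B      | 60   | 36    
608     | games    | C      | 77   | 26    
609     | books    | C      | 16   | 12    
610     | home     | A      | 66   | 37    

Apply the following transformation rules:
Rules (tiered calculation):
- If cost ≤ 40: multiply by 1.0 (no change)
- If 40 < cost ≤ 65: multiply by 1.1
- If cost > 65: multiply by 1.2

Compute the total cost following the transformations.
630.4

Step 1: Tier 1 (cost ≤ 40): 3 records, sum = 62 × 1.0 = 62.0
Step 2: Tier 2 (40 < cost ≤ 65): 3 records, sum = 172 × 1.1 = 189.2
Step 3: Tier 3 (cost > 65): 4 records, sum = 316 × 1.2 = 379.2
Step 4: Final sum = 62.0 + 189.2 + 379.2 = 630.4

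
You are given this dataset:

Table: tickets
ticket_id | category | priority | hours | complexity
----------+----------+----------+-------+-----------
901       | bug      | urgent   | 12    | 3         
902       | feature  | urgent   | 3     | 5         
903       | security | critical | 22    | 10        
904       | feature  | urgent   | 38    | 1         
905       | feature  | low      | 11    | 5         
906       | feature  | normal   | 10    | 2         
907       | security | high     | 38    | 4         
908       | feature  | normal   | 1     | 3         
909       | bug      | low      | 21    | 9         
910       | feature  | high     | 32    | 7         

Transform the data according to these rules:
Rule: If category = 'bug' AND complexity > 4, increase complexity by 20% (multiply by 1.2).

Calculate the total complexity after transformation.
50.8

Step 1: Find records where category = 'bug' AND complexity > 4
Step 2: 1 records match, summing to 9
Step 3: After multiplier: 9 × 1.2 = 10.8
Step 4: Unaffected records sum: 40
Step 5: Final sum = 10.8 + 40 = 50.8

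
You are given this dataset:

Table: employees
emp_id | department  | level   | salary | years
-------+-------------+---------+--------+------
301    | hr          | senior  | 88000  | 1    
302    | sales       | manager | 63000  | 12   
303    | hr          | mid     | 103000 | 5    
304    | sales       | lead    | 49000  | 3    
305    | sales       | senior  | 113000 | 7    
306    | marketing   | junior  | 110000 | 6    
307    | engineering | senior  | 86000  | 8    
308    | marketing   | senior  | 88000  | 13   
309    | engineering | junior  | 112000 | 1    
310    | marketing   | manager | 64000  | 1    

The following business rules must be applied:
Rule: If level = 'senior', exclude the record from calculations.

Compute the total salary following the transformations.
501000

Step 1: Identify records where level = 'senior'
Step 2: The excluded records sum to 375000
Step 3: Original total salary = 876000
Step 4: Remaining total = 876000 - 375000 = 501000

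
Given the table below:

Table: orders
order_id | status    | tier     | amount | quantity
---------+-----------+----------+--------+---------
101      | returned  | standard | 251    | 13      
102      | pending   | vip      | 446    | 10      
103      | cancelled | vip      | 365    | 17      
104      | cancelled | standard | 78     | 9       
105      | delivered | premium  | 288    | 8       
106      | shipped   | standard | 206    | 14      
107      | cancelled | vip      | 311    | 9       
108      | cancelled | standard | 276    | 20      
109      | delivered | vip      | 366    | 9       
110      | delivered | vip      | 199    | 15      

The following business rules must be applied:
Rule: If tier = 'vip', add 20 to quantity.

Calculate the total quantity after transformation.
224

Step 1: Count records where tier = 'vip': 5
Step 2: Total bonus added: 5 × 20 = 100
Step 3: Original sum of quantity: 124
Step 4: Final sum = 124 + 100 = 224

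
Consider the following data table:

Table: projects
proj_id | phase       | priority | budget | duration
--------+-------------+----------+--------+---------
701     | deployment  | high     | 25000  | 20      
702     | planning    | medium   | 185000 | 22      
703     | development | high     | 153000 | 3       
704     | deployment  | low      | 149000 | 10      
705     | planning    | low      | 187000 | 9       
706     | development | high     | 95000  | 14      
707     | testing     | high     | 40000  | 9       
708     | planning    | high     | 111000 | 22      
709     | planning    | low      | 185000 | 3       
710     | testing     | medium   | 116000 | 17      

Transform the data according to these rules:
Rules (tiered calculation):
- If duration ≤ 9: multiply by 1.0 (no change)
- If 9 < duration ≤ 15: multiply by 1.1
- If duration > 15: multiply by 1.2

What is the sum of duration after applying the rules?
147.6

Step 1: Tier 1 (duration ≤ 9): 4 records, sum = 24 × 1.0 = 24.0
Step 2: Tier 2 (9 < duration ≤ 15): 2 records, sum = 24 × 1.1 = 26.4
Step 3: Tier 3 (duration > 15): 4 records, sum = 81 × 1.2 = 97.2
Step 4: Final sum = 24.0 + 26.4 + 97.2 = 147.6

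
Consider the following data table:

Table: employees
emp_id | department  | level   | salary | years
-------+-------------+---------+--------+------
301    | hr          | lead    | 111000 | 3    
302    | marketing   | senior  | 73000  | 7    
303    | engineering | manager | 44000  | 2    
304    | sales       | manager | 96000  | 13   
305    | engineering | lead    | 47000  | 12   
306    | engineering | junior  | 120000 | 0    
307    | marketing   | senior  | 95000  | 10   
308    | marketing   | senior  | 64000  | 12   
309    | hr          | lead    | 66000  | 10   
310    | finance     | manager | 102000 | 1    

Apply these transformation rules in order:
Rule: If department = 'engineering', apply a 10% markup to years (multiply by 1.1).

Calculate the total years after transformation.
71.4

Step 1: Records with department = 'engineering' have total years = 14
Step 2: Apply multiplier: 14 × 1.1 = 15.4
Step 3: Other records total: 56
Step 4: Final sum = 15.4 + 56 = 71.4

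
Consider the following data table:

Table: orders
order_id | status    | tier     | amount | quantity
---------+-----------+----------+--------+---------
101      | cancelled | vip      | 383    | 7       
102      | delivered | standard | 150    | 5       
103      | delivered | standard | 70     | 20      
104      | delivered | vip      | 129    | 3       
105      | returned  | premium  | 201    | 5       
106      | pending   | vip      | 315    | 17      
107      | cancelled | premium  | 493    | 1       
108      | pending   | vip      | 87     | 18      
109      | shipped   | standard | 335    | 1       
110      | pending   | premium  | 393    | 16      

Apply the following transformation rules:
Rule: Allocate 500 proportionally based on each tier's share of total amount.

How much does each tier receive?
premium: 212.64, standard: 108.57, vip: 178.79

Step 1: Calculate total amount = 2556
Step 2: Calculate each tier's proportion:
  premium: 1087/2556 = 42.53% → 212.64
  standard: 555/2556 = 21.71% → 108.57
  vip: 914/2556 = 35.76% → 178.79
Step 3: Verify: sum of allocations ≈ 500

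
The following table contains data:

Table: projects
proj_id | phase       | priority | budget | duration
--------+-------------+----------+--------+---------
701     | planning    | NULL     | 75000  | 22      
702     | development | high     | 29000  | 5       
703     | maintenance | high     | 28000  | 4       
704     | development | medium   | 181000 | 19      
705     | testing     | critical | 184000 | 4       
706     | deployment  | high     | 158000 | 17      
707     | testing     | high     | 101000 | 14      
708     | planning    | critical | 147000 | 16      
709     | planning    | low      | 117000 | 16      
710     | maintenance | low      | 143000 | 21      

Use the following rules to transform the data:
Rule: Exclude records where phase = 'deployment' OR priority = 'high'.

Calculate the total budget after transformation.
847000

Step 1: Find records where phase = 'deployment' OR priority = 'high'
Step 2: 4 records match, summing to 316000
Step 3: Original sum: 1163000
Step 4: Remaining sum = 1163000 - 316000 = 847000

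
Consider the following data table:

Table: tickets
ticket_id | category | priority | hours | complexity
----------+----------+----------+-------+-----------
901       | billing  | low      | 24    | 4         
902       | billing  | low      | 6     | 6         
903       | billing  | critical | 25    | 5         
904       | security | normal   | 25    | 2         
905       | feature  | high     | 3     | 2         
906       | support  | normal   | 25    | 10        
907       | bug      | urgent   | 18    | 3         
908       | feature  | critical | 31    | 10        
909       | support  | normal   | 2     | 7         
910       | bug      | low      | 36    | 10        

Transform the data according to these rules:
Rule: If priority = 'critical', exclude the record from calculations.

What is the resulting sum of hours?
139

Step 1: Identify records where priority = 'critical'
Step 2: The excluded records sum to 56
Step 3: Original total hours = 195
Step 4: Remaining total = 195 - 56 = 139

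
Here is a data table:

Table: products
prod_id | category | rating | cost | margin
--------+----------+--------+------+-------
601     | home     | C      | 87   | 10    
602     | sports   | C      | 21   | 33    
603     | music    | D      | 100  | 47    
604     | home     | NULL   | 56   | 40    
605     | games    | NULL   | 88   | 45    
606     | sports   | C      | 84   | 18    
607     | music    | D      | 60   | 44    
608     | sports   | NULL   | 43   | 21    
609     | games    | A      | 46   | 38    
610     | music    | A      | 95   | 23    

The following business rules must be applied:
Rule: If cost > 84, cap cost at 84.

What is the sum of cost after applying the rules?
646

Step 1: 4 records have cost > 84
Step 2: These records originally summed to 370
Step 3: After capping: 4 × 84 = 336
Step 4: Unaffected records sum: 310
Step 5: Final sum = 336 + 310 = 646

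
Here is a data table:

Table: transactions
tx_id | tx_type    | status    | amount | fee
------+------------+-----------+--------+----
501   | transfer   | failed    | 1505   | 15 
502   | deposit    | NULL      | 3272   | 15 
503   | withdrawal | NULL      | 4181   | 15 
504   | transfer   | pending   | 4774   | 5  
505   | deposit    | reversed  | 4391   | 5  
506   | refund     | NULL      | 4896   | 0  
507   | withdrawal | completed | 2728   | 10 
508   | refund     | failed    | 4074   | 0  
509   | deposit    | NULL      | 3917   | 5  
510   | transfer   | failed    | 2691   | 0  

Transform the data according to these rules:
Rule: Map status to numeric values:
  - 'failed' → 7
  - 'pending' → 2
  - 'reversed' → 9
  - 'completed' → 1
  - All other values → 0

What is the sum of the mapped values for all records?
33

Step 1: Apply mapping to each record
Step 2: Count by status:
  'failed': 3 records × 7 = 21
  'pending': 1 records × 2 = 2
  'reversed': 1 records × 9 = 9
  'completed': 1 records × 1 = 1
Step 3: Sum all mapped values = 33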